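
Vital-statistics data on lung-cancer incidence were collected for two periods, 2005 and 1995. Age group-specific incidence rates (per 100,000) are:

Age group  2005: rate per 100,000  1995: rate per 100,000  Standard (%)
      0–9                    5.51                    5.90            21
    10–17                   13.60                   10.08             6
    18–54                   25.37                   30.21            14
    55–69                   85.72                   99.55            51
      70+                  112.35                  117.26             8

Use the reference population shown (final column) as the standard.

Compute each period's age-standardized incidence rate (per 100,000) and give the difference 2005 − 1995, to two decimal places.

-7.99

Standard weights: 0.21, 0.06, 0.14, 0.51, 0.08.
2005: 0.2100×5.51 + 0.0600×13.60 + 0.1400×25.37 + 0.5100×85.72 + 0.0800×112.35 = 58.2301 per 100,000.
1995: 0.2100×5.90 + 0.0600×10.08 + 0.1400×30.21 + 0.5100×99.55 + 0.0800×117.26 = 66.2245 per 100,000.
Difference = 58.2301 − 66.2245 = -7.9944.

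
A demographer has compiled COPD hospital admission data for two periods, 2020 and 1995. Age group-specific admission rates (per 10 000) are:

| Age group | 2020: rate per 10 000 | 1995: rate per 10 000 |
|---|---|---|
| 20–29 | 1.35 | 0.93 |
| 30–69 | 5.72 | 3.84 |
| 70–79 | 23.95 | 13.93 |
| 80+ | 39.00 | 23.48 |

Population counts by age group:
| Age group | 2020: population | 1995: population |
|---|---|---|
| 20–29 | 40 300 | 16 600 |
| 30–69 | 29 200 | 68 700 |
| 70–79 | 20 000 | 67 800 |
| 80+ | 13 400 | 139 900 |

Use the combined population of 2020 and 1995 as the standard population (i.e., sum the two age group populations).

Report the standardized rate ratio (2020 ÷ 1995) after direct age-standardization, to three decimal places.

1.660

Combined standard total = 395 900; weights = 0.1437, 0.2473, 0.2218, 0.3872.
2020: 0.1437×1.35 + 0.2473×5.72 + 0.2218×23.95 + 0.3872×39.00 = 22.0215 per 10 000.
1995: 0.1437×0.93 + 0.2473×3.84 + 0.2218×13.93 + 0.3872×23.48 = 13.2644 per 10 000.
Ratio = 22.0215 ÷ 13.2644 = 1.66019.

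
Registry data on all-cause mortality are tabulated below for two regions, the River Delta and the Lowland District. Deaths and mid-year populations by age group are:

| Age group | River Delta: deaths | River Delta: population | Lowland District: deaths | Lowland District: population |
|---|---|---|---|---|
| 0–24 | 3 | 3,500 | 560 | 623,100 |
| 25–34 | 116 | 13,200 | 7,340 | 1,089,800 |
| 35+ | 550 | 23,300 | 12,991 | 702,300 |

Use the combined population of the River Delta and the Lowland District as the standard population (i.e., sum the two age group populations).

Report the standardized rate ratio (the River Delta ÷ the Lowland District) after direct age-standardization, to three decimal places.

1.278

Age-specific rates per 100,000 for the River Delta: 85.71, 878.79, 2360.52.
For the Lowland District: 89.87, 673.52, 1849.78.
Combined standard total = 2,455,200; weights = 0.2552, 0.4493, 0.2955.
The River Delta: 0.2552×85.71 + 0.4493×878.79 + 0.2955×2360.52 = 1114.2886 per 100,000.
The Lowland District: 0.2552×89.87 + 0.4493×673.52 + 0.2955×1849.78 = 872.1916 per 100,000.
Ratio = 1114.2886 ÷ 872.1916 = 1.27757.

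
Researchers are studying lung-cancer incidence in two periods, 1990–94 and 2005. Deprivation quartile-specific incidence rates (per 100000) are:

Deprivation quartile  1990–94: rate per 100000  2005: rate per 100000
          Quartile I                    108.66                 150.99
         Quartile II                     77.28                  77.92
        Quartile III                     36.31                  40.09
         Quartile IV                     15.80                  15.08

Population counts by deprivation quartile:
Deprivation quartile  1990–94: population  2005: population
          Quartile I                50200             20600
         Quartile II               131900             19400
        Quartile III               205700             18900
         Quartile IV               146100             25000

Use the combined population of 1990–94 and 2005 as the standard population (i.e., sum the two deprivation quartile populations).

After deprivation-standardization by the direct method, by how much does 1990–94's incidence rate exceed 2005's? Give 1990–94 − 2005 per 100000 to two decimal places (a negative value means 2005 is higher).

Combined standard total = 617800; weights = 0.1146, 0.2449, 0.3635, 0.2770.
1990–94: 0.1146×108.66 + 0.2449×77.28 + 0.3635×36.31 + 0.2770×15.80 = 48.9547 per 100000.
2005: 0.1146×150.99 + 0.2449×77.92 + 0.3635×40.09 + 0.2770×15.08 = 55.1372 per 100000.
Difference = 48.9547 − 55.1372 = -6.1826.

-6.18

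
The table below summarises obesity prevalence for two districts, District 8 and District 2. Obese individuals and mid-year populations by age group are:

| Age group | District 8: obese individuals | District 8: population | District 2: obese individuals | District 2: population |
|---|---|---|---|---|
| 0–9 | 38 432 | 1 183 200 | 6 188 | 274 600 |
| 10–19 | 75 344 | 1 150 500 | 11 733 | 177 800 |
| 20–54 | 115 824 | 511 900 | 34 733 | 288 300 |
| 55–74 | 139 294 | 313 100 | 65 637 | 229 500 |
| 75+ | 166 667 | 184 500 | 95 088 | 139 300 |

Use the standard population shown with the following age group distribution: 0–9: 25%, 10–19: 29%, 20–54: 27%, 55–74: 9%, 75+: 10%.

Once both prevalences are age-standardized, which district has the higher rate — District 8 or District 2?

Age-specific rates per 1 000 for District 8: 32.481, 65.488, 226.263, 444.887, 903.344.
For District 2: 22.535, 65.990, 120.475, 286.000, 682.613.
Standard weights: 0.25, 0.29, 0.27, 0.09, 0.10.
District 8: 0.2500×32.481 + 0.2900×65.488 + 0.2700×226.263 + 0.0900×444.887 + 0.1000×903.344 = 218.5771 per 1 000.
District 2: 0.2500×22.535 + 0.2900×65.990 + 0.2700×120.475 + 0.0900×286.000 + 0.1000×682.613 = 151.3003 per 1 000.
The crude rates (160.19 vs 192.32) would put District 2 higher, but that reflects its age composition; once standardized to a common age structure, District 8 has the higher underlying rate.

District 8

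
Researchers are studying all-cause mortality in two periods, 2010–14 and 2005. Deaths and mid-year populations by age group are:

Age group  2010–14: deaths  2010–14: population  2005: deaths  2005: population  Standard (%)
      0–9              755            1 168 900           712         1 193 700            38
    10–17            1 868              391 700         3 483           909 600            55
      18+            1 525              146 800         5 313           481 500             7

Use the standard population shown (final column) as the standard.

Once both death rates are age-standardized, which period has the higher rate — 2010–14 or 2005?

2010–14

Age-specific rates per 100 000 for 2010–14: 64.59, 476.90, 1038.83.
For 2005: 59.65, 382.92, 1103.43.
Standard weights: 0.38, 0.55, 0.07.
2010–14: 0.3800×64.59 + 0.5500×476.90 + 0.0700×1038.83 = 359.5550 per 100 000.
2005: 0.3800×59.65 + 0.5500×382.92 + 0.0700×1103.43 = 310.5091 per 100 000.
The crude rates (242.94 vs 367.84) would put 2005 higher, but that reflects its age composition; once standardized to a common age structure, 2010–14 has the higher underlying rate.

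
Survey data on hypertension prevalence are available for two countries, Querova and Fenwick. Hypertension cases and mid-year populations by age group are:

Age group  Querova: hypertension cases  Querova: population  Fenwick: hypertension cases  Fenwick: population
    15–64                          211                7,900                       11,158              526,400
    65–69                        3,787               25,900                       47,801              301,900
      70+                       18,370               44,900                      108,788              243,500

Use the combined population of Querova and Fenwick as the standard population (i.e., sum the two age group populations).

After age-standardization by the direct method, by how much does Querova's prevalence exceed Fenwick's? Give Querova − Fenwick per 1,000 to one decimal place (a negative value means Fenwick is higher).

-10.3

Age-specific rates per 1,000 for Querova: 26.709, 146.216, 409.131.
For Fenwick: 21.197, 158.334, 446.768.
Combined standard total = 1,150,500; weights = 0.4644, 0.2849, 0.2507.
Querova: 0.4644×26.709 + 0.2849×146.216 + 0.2507×409.131 = 156.6221 per 1,000.
Fenwick: 0.4644×21.197 + 0.2849×158.334 + 0.2507×446.768 = 166.9493 per 1,000.
Difference = 156.6221 − 166.9493 = -10.3272.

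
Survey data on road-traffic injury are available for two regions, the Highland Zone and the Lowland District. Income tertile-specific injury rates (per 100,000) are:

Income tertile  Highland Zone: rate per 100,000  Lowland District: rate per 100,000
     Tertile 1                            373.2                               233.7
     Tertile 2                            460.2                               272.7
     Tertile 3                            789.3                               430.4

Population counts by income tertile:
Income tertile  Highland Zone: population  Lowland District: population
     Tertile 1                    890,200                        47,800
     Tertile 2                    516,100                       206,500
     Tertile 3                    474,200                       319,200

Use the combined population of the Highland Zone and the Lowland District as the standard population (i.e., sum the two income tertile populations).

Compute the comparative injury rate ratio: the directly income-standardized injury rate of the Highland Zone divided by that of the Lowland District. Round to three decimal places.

1.727

Combined standard total = 2,454,000; weights = 0.3822, 0.2945, 0.3233.
The Highland Zone: 0.3822×373.2 + 0.2945×460.2 + 0.3233×789.3 = 533.3467 per 100,000.
The Lowland District: 0.3822×233.7 + 0.2945×272.7 + 0.3233×430.4 = 308.7787 per 100,000.
Ratio = 533.3467 ÷ 308.7787 = 1.72728.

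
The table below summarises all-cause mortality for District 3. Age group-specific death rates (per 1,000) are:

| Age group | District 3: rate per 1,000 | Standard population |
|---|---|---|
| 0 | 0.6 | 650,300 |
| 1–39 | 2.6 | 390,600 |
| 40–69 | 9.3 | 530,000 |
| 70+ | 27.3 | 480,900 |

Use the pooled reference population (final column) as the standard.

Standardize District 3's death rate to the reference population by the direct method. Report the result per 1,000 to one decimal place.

Standard total = 2,051,800; weights = 0.3169, 0.1904, 0.2583, 0.2344.
Standardized rate: 0.3169×0.6 + 0.1904×2.6 + 0.2583×9.3 + 0.2344×27.3 = 9.4860 per 1,000.

9.5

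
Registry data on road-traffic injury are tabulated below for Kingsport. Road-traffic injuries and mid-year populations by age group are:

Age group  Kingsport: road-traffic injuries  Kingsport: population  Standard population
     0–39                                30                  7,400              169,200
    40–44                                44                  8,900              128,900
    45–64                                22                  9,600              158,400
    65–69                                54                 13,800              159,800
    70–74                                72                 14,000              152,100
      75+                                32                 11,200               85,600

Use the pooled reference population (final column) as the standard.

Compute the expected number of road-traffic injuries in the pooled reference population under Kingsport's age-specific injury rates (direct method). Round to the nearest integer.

Age-specific rates per 100,000 for Kingsport: 405.41, 494.38, 229.17, 391.30, 514.29, 285.71.
Expected road-traffic injuries = Σ (standard pop × age-specific rate ÷ 100,000)
= 169,200×405.41/100,000 + 128,900×494.38/100,000 + 158,400×229.17/100,000 + 159,800×391.30/100,000 + 152,100×514.29/100,000 + 85,600×285.71/100,000
= 685.95 + 637.26 + 363.00 + 625.30 + 782.23 + 244.57 = 3338.31.

3338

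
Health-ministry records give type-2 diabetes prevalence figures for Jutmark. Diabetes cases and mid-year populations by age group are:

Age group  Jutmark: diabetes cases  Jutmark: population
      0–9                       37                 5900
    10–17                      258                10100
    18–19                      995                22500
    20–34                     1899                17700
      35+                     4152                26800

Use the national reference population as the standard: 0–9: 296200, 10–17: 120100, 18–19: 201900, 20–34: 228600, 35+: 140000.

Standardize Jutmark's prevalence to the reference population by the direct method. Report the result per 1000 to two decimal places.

60.87

Age-specific rates per 1000 for Jutmark: 6.271, 25.545, 44.222, 107.288, 154.925.
Standard total = 986800; weights = 0.3002, 0.1217, 0.2046, 0.2317, 0.1419.
Standardized rate: 0.3002×6.271 + 0.1217×25.545 + 0.2046×44.222 + 0.2317×107.288 + 0.1419×154.925 = 60.8730 per 1000.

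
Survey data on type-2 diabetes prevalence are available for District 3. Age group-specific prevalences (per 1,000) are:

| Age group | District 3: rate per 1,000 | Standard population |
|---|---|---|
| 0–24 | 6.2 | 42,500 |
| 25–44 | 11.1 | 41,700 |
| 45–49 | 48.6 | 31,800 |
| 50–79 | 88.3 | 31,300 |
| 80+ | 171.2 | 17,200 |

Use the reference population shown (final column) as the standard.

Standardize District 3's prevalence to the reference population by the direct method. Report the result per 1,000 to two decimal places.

Standard total = 164,500; weights = 0.2584, 0.2535, 0.1933, 0.1903, 0.1046.
Standardized rate: 0.2584×6.2 + 0.2535×11.1 + 0.1933×48.6 + 0.1903×88.3 + 0.1046×171.2 = 48.5123 per 1,000.

48.51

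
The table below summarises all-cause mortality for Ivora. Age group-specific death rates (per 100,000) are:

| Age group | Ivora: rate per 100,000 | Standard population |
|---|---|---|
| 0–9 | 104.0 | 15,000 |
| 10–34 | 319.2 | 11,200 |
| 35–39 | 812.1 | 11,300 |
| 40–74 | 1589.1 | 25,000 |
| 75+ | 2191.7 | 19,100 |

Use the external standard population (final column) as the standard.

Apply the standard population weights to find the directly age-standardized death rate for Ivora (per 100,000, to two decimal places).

Standard total = 81,600; weights = 0.1838, 0.1373, 0.1385, 0.3064, 0.2341.
Standardized rate: 0.1838×104.0 + 0.1373×319.2 + 0.1385×812.1 + 0.3064×1589.1 + 0.2341×2191.7 = 1175.2542 per 100,000.

1175.25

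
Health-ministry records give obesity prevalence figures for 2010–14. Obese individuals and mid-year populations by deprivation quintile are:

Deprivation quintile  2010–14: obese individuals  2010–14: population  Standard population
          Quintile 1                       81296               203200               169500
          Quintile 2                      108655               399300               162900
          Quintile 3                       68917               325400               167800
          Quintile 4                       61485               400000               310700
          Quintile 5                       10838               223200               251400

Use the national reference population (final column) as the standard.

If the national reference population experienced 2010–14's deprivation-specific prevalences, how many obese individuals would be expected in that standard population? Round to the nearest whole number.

207645

Deprivation-specific rates per 1000 for 2010–14: 400.079, 272.114, 211.792, 153.713, 48.557.
Expected obese individuals = Σ (standard pop × deprivation-specific rate ÷ 1000)
= 169500×400.079/1000 + 162900×272.114/1000 + 167800×211.792/1000 + 310700×153.713/1000 + 251400×48.557/1000
= 67813.35 + 44327.32 + 35538.64 + 47758.47 + 12207.32 = 207645.10.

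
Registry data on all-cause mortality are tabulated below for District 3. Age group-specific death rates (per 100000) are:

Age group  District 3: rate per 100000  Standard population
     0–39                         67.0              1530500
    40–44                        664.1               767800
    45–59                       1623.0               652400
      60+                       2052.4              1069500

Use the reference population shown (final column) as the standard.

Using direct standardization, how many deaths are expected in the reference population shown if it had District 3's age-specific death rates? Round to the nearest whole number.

Expected deaths = Σ (standard pop × age-specific rate ÷ 100000)
= 1530500×67.0/100000 + 767800×664.1/100000 + 652400×1623.0/100000 + 1069500×2052.4/100000
= 1025.43 + 5098.96 + 10588.45 + 21950.42 = 38663.26.

38663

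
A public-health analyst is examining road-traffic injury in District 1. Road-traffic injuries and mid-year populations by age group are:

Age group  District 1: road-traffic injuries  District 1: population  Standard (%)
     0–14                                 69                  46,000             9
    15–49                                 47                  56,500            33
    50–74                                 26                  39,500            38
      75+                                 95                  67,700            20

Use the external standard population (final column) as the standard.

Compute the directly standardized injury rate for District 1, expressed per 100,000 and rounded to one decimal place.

94.0

Age-specific rates per 100,000 for District 1: 150.00, 83.19, 65.82, 140.32.
Standard weights: 0.09, 0.33, 0.38, 0.20.
Standardized rate: 0.0900×150.00 + 0.3300×83.19 + 0.3800×65.82 + 0.2000×140.32 = 94.0290 per 100,000.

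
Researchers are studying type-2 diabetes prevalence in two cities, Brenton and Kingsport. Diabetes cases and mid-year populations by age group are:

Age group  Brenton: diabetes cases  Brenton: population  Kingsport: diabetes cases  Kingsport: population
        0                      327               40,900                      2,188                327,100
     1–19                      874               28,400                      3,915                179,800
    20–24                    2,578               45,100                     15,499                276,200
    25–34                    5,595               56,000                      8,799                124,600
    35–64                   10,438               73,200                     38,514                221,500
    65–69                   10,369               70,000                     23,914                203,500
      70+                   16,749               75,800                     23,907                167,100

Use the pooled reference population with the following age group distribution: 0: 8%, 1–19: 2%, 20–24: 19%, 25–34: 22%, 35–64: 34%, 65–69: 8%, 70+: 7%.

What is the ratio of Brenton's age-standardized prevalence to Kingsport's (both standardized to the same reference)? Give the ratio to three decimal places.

Age-specific rates per 1,000 for Brenton: 7.995, 30.775, 57.162, 99.911, 142.596, 148.129, 220.963.
For Kingsport: 6.689, 21.774, 56.115, 70.618, 173.878, 117.514, 143.070.
Standard weights: 0.08, 0.02, 0.19, 0.22, 0.34, 0.08, 0.07.
Brenton: 0.0800×7.995 + 0.0200×30.775 + 0.1900×57.162 + 0.2200×99.911 + 0.3400×142.596 + 0.0800×148.129 + 0.0700×220.963 = 109.8964 per 1,000.
Kingsport: 0.0800×6.689 + 0.0200×21.774 + 0.1900×56.115 + 0.2200×70.618 + 0.3400×173.878 + 0.0800×117.514 + 0.0700×143.070 = 105.7030 per 1,000.
Ratio = 109.8964 ÷ 105.7030 = 1.03967.

1.040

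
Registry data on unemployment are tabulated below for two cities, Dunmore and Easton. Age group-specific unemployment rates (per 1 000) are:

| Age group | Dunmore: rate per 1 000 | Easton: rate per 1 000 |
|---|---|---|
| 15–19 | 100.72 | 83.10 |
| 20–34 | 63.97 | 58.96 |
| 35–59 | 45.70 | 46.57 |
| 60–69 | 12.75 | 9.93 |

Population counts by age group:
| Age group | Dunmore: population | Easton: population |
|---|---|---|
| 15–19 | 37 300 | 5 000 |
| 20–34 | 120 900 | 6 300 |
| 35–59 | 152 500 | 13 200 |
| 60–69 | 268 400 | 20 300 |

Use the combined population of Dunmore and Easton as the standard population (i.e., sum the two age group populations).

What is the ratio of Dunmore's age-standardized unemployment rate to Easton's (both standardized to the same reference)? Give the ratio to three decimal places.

1.095

Combined standard total = 623 900; weights = 0.0678, 0.2039, 0.2656, 0.4627.
Dunmore: 0.0678×100.72 + 0.2039×63.97 + 0.2656×45.70 + 0.4627×12.75 = 37.9081 per 1 000.
Easton: 0.0678×83.10 + 0.2039×58.96 + 0.2656×46.57 + 0.4627×9.93 = 34.6182 per 1 000.
Ratio = 37.9081 ÷ 34.6182 = 1.09503.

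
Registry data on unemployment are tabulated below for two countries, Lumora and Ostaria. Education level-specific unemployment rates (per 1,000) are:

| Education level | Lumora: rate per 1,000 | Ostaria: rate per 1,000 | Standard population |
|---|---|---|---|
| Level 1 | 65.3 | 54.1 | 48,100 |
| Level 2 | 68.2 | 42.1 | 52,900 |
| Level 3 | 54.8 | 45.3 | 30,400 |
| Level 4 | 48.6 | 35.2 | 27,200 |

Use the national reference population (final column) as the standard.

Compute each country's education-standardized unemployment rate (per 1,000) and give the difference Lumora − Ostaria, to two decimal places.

16.22

Standard total = 158,600; weights = 0.3033, 0.3335, 0.1917, 0.1715.
Lumora: 0.3033×65.3 + 0.3335×68.2 + 0.1917×54.8 + 0.1715×48.6 = 61.3906 per 1,000.
Ostaria: 0.3033×54.1 + 0.3335×42.1 + 0.1917×45.3 + 0.1715×35.2 = 45.1694 per 1,000.
Difference = 61.3906 − 45.1694 = 16.2212.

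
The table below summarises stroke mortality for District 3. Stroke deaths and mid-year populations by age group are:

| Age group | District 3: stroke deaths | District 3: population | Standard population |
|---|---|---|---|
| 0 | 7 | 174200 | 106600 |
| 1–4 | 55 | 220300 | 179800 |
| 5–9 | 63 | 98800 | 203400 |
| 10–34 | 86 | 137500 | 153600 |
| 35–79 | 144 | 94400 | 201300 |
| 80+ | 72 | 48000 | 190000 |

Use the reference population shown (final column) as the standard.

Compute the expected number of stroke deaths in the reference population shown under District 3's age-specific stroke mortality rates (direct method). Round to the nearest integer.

867

Age-specific rates per 100000 for District 3: 4.02, 24.97, 63.77, 62.55, 152.54, 150.00.
Expected stroke deaths = Σ (standard pop × age-specific rate ÷ 100000)
= 106600×4.02/100000 + 179800×24.97/100000 + 203400×63.77/100000 + 153600×62.55/100000 + 201300×152.54/100000 + 190000×150.00/100000
= 4.28 + 44.89 + 129.70 + 96.07 + 307.07 + 285.00 = 867.01.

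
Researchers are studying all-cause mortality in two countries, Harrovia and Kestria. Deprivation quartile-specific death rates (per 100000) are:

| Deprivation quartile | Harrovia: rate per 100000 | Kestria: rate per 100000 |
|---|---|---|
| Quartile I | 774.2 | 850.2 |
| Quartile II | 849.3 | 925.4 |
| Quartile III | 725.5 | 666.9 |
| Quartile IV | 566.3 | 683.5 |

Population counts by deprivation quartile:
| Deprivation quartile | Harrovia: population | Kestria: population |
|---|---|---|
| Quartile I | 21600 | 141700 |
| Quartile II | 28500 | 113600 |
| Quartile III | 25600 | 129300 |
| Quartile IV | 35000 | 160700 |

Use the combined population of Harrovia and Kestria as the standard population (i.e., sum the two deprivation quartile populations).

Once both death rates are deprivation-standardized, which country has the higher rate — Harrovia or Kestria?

Kestria

Combined standard total = 656000; weights = 0.2489, 0.2166, 0.2361, 0.2983.
Harrovia: 0.2489×774.2 + 0.2166×849.3 + 0.2361×725.5 + 0.2983×566.3 = 716.9470 per 100000.
Kestria: 0.2489×850.2 + 0.2166×925.4 + 0.2361×666.9 + 0.2983×683.5 = 773.4768 per 100000.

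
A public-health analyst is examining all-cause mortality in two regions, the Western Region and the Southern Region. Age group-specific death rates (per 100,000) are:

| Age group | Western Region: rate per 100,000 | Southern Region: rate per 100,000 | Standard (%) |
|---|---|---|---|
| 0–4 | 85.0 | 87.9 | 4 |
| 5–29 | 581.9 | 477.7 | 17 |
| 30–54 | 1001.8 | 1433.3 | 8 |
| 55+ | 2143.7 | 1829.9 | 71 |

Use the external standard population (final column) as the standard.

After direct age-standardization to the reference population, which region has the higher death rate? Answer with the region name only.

Standard weights: 0.04, 0.17, 0.08, 0.71.
The Western Region: 0.0400×85.0 + 0.1700×581.9 + 0.0800×1001.8 + 0.7100×2143.7 = 1704.4940 per 100,000.
The Southern Region: 0.0400×87.9 + 0.1700×477.7 + 0.0800×1433.3 + 0.7100×1829.9 = 1498.6180 per 100,000.

Western Region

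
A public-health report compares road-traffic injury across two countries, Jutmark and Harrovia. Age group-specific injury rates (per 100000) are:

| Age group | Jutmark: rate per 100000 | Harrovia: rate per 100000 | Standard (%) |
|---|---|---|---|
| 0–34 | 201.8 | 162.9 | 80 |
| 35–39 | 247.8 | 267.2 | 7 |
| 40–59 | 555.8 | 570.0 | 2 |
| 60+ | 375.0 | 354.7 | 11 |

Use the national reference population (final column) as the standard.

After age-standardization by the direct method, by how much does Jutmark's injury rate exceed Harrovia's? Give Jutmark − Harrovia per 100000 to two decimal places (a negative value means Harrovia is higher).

31.71

Standard weights: 0.80, 0.07, 0.02, 0.11.
Jutmark: 0.8000×201.8 + 0.0700×247.8 + 0.0200×555.8 + 0.1100×375.0 = 231.1520 per 100000.
Harrovia: 0.8000×162.9 + 0.0700×267.2 + 0.0200×570.0 + 0.1100×354.7 = 199.4410 per 100000.
Difference = 231.1520 − 199.4410 = 31.7110.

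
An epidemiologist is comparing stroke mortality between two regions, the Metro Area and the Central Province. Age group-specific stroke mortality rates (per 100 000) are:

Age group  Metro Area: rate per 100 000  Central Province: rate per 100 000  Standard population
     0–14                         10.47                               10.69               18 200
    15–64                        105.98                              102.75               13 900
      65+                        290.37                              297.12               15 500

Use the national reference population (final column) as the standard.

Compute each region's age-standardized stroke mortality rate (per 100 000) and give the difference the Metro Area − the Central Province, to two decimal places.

Standard total = 47 600; weights = 0.3824, 0.2920, 0.3256.
The Metro Area: 0.3824×10.47 + 0.2920×105.98 + 0.3256×290.37 = 129.5044 per 100 000.
The Central Province: 0.3824×10.69 + 0.2920×102.75 + 0.3256×297.12 = 130.8433 per 100 000.
Difference = 129.5044 − 130.8433 = -1.3389.

-1.34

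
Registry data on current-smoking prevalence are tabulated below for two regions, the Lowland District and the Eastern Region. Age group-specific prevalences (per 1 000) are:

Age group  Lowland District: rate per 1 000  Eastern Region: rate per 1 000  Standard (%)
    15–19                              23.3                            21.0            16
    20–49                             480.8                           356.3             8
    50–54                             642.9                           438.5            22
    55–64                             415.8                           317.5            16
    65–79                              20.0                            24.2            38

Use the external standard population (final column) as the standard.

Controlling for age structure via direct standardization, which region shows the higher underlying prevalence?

Lowland District

Standard weights: 0.16, 0.08, 0.22, 0.16, 0.38.
The Lowland District: 0.1600×23.3 + 0.0800×480.8 + 0.2200×642.9 + 0.1600×415.8 + 0.3800×20.0 = 257.7580 per 1 000.
The Eastern Region: 0.1600×21.0 + 0.0800×356.3 + 0.2200×438.5 + 0.1600×317.5 + 0.3800×24.2 = 188.3300 per 1 000.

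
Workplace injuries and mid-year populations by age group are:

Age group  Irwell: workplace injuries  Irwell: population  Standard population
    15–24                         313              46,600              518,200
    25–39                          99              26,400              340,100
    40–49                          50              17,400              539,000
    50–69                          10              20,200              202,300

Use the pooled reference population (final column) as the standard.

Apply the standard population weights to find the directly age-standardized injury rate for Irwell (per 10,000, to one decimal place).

Age-specific rates per 10,000 for Irwell: 67.17, 37.50, 28.74, 4.95.
Standard total = 1,599,600; weights = 0.3240, 0.2126, 0.3370, 0.1265.
Standardized rate: 0.3240×67.17 + 0.2126×37.50 + 0.3370×28.74 + 0.1265×4.95 = 40.0412 per 10,000.

40.0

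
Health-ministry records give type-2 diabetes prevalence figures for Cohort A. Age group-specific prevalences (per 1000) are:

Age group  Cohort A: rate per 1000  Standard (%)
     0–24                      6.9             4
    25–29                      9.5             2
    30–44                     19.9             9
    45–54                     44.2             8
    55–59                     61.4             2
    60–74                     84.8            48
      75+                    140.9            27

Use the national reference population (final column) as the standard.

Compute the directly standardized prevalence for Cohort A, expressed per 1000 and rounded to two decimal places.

Standard weights: 0.04, 0.02, 0.09, 0.08, 0.02, 0.48, 0.27.
Standardized rate: 0.0400×6.9 + 0.0200×9.5 + 0.0900×19.9 + 0.0800×44.2 + 0.0200×61.4 + 0.4800×84.8 + 0.2700×140.9 = 85.7680 per 1000.

85.77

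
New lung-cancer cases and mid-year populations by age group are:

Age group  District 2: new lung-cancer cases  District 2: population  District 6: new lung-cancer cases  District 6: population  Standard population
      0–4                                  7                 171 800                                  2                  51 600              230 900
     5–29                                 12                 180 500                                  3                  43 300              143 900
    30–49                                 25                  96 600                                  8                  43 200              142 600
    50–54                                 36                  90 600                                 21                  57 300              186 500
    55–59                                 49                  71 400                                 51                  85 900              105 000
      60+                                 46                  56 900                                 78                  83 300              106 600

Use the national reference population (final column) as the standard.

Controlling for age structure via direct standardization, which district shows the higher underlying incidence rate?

Age-specific rates per 100 000 for District 2: 4.07, 6.65, 25.88, 39.74, 68.63, 80.84.
For District 6: 3.88, 6.93, 18.52, 36.65, 59.37, 93.64.
Standard total = 915 500; weights = 0.2522, 0.1572, 0.1558, 0.2037, 0.1147, 0.1164.
District 2: 0.2522×4.07 + 0.1572×6.65 + 0.1558×25.88 + 0.2037×39.74 + 0.1147×68.63 + 0.1164×80.84 = 31.4826 per 100 000.
District 6: 0.2522×3.88 + 0.1572×6.93 + 0.1558×18.52 + 0.2037×36.65 + 0.1147×59.37 + 0.1164×93.64 = 30.1295 per 100 000.
The crude rates (26.21 vs 44.71) would put District 6 higher, but that reflects its age composition; once standardized to a common age structure, District 2 has the higher underlying rate.

District 2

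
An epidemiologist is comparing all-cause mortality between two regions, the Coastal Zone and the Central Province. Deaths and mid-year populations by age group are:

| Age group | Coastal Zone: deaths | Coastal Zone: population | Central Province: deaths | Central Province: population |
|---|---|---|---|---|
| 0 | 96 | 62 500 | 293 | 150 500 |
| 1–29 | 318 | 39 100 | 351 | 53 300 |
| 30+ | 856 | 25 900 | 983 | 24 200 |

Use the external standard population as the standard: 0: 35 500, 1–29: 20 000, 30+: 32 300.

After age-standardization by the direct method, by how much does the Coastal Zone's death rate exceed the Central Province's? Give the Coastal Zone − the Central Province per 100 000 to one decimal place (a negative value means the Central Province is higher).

Age-specific rates per 100 000 for the Coastal Zone: 153.60, 813.30, 3305.02.
For the Central Province: 194.68, 658.54, 4061.98.
Standard total = 87 800; weights = 0.4043, 0.2278, 0.3679.
The Coastal Zone: 0.4043×153.60 + 0.2278×813.30 + 0.3679×3305.02 = 1463.2222 per 100 000.
The Central Province: 0.4043×194.68 + 0.2278×658.54 + 0.3679×4061.98 = 1723.0535 per 100 000.
Difference = 1463.2222 − 1723.0535 = -259.8313.

-259.8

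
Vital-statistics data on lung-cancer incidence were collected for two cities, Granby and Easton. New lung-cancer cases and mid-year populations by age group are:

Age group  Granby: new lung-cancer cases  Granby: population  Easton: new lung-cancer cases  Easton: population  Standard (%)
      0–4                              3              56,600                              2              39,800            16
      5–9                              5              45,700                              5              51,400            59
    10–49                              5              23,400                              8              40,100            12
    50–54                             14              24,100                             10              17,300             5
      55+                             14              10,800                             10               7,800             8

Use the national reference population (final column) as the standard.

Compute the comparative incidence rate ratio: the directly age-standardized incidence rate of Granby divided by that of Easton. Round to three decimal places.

Age-specific rates per 100,000 for Granby: 5.30, 10.94, 21.37, 58.09, 129.63.
For Easton: 5.03, 9.73, 19.95, 57.80, 128.21.
Standard weights: 0.16, 0.59, 0.12, 0.05, 0.08.
Granby: 0.1600×5.30 + 0.5900×10.94 + 0.1200×21.37 + 0.0500×58.09 + 0.0800×129.63 = 23.1422 per 100,000.
Easton: 0.1600×5.03 + 0.5900×9.73 + 0.1200×19.95 + 0.0500×57.80 + 0.0800×128.21 = 22.0839 per 100,000.
Ratio = 23.1422 ÷ 22.0839 = 1.04792.

1.048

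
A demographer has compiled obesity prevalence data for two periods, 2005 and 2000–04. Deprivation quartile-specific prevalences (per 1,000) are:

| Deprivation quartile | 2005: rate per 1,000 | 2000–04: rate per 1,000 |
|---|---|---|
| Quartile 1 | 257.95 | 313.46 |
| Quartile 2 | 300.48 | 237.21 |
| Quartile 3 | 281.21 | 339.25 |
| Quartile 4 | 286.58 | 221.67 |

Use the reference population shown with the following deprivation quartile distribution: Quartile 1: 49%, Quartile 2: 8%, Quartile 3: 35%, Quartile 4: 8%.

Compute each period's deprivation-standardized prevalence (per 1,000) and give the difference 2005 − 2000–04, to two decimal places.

-37.26

Standard weights: 0.49, 0.08, 0.35, 0.08.
2005: 0.4900×257.95 + 0.0800×300.48 + 0.3500×281.21 + 0.0800×286.58 = 271.7838 per 1,000.
2000–04: 0.4900×313.46 + 0.0800×237.21 + 0.3500×339.25 + 0.0800×221.67 = 309.0433 per 1,000.
Difference = 271.7838 − 309.0433 = -37.2595.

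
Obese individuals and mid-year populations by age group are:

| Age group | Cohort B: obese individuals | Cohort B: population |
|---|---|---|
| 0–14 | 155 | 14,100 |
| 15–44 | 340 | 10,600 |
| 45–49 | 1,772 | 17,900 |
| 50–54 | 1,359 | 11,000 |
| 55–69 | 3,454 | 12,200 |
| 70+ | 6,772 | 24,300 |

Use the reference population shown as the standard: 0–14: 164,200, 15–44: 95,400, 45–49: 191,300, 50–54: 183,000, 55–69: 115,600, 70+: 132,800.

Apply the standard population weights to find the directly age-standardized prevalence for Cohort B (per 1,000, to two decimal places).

131.64

Age-specific rates per 1,000 for Cohort B: 10.993, 32.075, 98.994, 123.545, 283.115, 278.683.
Standard total = 882,300; weights = 0.1861, 0.1081, 0.2168, 0.2074, 0.1310, 0.1505.
Standardized rate: 0.1861×10.993 + 0.1081×32.075 + 0.2168×98.994 + 0.2074×123.545 + 0.1310×283.115 + 0.1505×278.683 = 131.6431 per 1,000.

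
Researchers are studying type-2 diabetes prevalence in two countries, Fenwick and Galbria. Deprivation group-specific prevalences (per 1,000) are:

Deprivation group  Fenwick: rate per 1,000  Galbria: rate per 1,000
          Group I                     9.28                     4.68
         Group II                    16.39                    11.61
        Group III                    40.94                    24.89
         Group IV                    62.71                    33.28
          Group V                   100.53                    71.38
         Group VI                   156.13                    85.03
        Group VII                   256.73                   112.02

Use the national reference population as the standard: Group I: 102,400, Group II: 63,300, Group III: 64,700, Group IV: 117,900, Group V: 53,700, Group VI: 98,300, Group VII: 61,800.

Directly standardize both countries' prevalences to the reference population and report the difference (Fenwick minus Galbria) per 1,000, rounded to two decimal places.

40.53

Standard total = 562,100; weights = 0.1822, 0.1126, 0.1151, 0.2097, 0.0955, 0.1749, 0.1099.
Fenwick: 0.1822×9.28 + 0.1126×16.39 + 0.1151×40.94 + 0.2097×62.71 + 0.0955×100.53 + 0.1749×156.13 + 0.1099×256.73 = 86.5363 per 1,000.
Galbria: 0.1822×4.68 + 0.1126×11.61 + 0.1151×24.89 + 0.2097×33.28 + 0.0955×71.38 + 0.1749×85.03 + 0.1099×112.02 = 46.0107 per 1,000.
Difference = 86.5363 − 46.0107 = 40.5255.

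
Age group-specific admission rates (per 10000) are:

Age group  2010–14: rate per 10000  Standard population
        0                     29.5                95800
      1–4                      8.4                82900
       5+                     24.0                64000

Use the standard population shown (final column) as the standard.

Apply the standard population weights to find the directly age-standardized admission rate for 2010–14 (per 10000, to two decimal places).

Standard total = 242700; weights = 0.3947, 0.3416, 0.2637.
Standardized rate: 0.3947×29.5 + 0.3416×8.4 + 0.2637×24.0 = 20.8424 per 10000.

20.84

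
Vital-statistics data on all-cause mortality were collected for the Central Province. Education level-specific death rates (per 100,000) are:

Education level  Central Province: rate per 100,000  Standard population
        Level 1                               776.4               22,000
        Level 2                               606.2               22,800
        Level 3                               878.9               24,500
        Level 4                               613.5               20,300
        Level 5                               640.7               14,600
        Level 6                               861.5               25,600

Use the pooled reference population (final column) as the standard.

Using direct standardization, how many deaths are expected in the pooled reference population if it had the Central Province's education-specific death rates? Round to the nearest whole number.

963

Expected deaths = Σ (standard pop × education-specific rate ÷ 100,000)
= 22,000×776.4/100,000 + 22,800×606.2/100,000 + 24,500×878.9/100,000 + 20,300×613.5/100,000 + 14,600×640.7/100,000 + 25,600×861.5/100,000
= 170.81 + 138.21 + 215.33 + 124.54 + 93.54 + 220.54 = 962.98.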